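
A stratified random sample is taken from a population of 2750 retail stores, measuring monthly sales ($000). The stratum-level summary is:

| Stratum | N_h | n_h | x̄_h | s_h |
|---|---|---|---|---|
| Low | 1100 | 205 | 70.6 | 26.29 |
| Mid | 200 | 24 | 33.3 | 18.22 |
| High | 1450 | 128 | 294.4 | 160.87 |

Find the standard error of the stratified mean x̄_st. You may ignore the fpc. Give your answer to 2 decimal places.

V̂(x̄_st) = Σ W_h² s_h²/n_h, with W_h = N_h/N and N = 2750:
  stratum Low: (1100/2750)²·26.29²/205 = 0.539445
  stratum Mid: (200/2750)²·18.22²/24 = 0.0731611
  stratum High: (1450/2750)²·160.87²/128 = 56.2096
V̂(x̄_st) = 56.8222
SE(x̄_st) = √56.8222 = 7.53805

SE(x̄_st) ≈ 7.54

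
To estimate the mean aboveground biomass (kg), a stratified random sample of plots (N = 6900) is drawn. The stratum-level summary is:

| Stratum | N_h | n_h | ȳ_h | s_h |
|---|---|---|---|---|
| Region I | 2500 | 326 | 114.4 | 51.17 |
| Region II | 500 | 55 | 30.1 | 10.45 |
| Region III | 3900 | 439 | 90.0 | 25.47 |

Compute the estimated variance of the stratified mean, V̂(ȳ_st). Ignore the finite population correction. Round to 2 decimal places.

V̂(ȳ_st) ≈ 1.54

V̂(ȳ_st) = Σ W_h² s_h²/n_h, with W_h = N_h/N and N = 6900:
  stratum Region I: (2500/6900)²·51.17²/326 = 1.05437
  stratum Region II: (500/6900)²·10.45²/55 = 0.0104259
  stratum Region III: (3900/6900)²·25.47²/439 = 0.47209
V̂(ȳ_st) = 1.53689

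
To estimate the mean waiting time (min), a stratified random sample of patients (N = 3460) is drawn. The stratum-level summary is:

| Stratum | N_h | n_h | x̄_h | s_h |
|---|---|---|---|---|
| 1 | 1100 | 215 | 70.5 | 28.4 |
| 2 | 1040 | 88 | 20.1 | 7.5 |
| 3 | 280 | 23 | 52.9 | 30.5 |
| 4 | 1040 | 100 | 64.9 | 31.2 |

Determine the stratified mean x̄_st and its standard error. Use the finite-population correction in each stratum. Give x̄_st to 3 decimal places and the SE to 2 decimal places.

x̄_st ≈ 52.243, SE ≈ 1.18

x̄_st = Σ W_h x̄_h = (1100·70.5 + 1040·20.1 + 280·52.9 + 1040·64.9)/3460 = 52.24335
V̂(x̄_st) = Σ W_h² (1 − n_h/N_h) s_h²/n_h, with W_h = N_h/N and N = 3460:
  stratum 1: (1100/3460)²·(1 − 215/1100)·28.4²/215 = 0.305058
  stratum 2: (1040/3460)²·(1 − 88/1040)·7.5²/88 = 0.0528637
  stratum 3: (280/3460)²·(1 − 23/280)·30.5²/23 = 0.243114
  stratum 4: (1040/3460)²·(1 − 100/1040)·31.2²/100 = 0.79491
V̂(x̄_st) = 1.39595
SE(x̄_st) = √1.39595 = 1.1815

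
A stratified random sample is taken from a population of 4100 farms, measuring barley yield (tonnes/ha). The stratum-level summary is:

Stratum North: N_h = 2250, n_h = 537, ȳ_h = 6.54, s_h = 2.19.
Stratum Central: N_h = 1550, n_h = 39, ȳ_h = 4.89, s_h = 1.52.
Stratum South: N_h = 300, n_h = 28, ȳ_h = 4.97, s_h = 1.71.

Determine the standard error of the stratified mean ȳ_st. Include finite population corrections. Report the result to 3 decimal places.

V̂(ȳ_st) = Σ W_h² (1 − n_h/N_h) s_h²/n_h, with W_h = N_h/N and N = 4100:
  stratum North: (2250/4100)²·(1 − 537/2250)·2.19²/537 = 0.00204779
  stratum Central: (1550/4100)²·(1 − 39/1550)·1.52²/39 = 0.00825374
  stratum South: (300/4100)²·(1 − 28/300)·1.71²/28 = 0.00050694
V̂(ȳ_st) = 0.0108085
SE(ȳ_st) = √0.0108085 = 0.103964

SE(ȳ_st) ≈ 0.104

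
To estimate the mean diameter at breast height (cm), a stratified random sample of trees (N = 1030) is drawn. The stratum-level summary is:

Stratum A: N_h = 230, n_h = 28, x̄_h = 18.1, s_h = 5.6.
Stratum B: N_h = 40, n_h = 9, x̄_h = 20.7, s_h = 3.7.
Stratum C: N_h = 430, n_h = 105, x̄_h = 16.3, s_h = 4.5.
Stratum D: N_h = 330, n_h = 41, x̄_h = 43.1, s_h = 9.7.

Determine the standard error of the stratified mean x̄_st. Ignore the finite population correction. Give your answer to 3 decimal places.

V̂(x̄_st) = Σ W_h² s_h²/n_h, with W_h = N_h/N and N = 1030:
  stratum A: (230/1030)²·5.6²/28 = 0.0558469
  stratum B: (40/1030)²·3.7²/9 = 0.00229407
  stratum C: (430/1030)²·4.5²/105 = 0.0336123
  stratum D: (330/1030)²·9.7²/41 = 0.235566
V̂(x̄_st) = 0.32732
SE(x̄_st) = √0.32732 = 0.572118

SE(x̄_st) ≈ 0.572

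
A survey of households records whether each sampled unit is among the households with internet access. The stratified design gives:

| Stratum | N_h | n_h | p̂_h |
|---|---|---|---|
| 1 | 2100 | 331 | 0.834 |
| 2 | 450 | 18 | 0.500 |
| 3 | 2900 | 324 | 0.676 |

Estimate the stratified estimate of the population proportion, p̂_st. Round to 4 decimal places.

N = 5450; stratum weights W_h = N_h/N.
p̂_st = Σ W_h p̂_h = (2100·0.834 + 450·0.500 + 2900·0.676)/5450 = 0.72235

p̂_st ≈ 0.7223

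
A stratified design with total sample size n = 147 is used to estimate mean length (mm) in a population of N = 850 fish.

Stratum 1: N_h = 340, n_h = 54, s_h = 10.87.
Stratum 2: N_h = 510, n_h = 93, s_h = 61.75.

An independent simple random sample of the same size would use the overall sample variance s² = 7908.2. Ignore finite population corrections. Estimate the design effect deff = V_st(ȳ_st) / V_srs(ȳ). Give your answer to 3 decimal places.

deff ≈ 0.281

V̂(ȳ_st) = Σ W_h² s_h²/n_h, with W_h = N_h/N and N = 850:
  stratum 1: (340/850)²·10.87²/54 = 0.350095
  stratum 2: (510/850)²·61.75²/93 = 14.7602
V_st = 15.1103
V_srs = s²/n = 7908.2/147 = 53.7973
deff = V_st / V_srs = 15.1103/53.7973 = 0.2809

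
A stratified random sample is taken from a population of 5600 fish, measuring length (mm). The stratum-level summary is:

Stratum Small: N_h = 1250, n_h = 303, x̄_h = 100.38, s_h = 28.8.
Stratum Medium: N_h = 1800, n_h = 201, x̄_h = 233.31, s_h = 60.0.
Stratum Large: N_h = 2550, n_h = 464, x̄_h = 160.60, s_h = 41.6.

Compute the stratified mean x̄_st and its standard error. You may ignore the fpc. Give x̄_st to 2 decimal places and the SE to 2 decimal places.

x̄_st = Σ W_h x̄_h = (1250·100.38 + 1800·233.31 + 2550·160.60)/5600 = 170.52911
V̂(x̄_st) = Σ W_h² s_h²/n_h, with W_h = N_h/N and N = 5600:
  stratum Small: (1250/5600)²·28.8²/303 = 0.136391
  stratum Medium: (1800/5600)²·60.0²/201 = 1.85044
  stratum Large: (2550/5600)²·41.6²/464 = 0.773344
V̂(x̄_st) = 2.76018
SE(x̄_st) = √2.76018 = 1.66138

x̄_st ≈ 170.53, SE ≈ 1.66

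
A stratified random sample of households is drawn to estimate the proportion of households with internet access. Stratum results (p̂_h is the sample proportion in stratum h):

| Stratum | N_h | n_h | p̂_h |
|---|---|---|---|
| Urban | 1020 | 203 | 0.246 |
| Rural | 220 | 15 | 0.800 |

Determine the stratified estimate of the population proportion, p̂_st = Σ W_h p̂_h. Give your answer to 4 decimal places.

N = 1240; stratum weights W_h = N_h/N.
p̂_st = Σ W_h p̂_h = (1020·0.246 + 220·0.800)/1240 = 0.34429

p̂_st ≈ 0.3443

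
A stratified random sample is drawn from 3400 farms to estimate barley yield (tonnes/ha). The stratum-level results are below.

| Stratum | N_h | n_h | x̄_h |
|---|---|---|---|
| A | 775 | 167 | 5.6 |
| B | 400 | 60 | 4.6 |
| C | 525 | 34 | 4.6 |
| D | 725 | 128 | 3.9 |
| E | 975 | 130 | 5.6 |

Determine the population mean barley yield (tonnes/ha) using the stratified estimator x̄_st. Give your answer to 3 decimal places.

N = Σ N_h = 3400. Stratum weights W_h = N_h/N.
x̄_st = (775·5.6 + 400·4.6 + 525·4.6 + 725·3.9 + 975·5.6) / 3400 = 4.96544

x̄_st ≈ 4.965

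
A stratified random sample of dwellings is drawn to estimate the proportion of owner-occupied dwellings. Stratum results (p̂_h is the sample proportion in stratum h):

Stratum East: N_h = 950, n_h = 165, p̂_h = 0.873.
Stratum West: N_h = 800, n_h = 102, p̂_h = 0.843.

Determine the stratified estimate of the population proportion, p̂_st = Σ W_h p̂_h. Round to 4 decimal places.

p̂_st ≈ 0.8593

N = 1750; stratum weights W_h = N_h/N.
p̂_st = Σ W_h p̂_h = (950·0.873 + 800·0.843)/1750 = 0.85929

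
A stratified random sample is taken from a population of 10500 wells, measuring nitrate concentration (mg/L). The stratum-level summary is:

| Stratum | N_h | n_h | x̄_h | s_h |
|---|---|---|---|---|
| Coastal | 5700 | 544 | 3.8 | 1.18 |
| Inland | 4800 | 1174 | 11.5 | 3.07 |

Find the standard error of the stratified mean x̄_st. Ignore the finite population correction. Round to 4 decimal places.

V̂(x̄_st) = Σ W_h² s_h²/n_h, with W_h = N_h/N and N = 10500:
  stratum Coastal: (5700/10500)²·1.18²/544 = 0.000754286
  stratum Inland: (4800/10500)²·3.07²/1174 = 0.00167769
V̂(x̄_st) = 0.00243198
SE(x̄_st) = √0.00243198 = 0.0493151

SE(x̄_st) ≈ 0.0493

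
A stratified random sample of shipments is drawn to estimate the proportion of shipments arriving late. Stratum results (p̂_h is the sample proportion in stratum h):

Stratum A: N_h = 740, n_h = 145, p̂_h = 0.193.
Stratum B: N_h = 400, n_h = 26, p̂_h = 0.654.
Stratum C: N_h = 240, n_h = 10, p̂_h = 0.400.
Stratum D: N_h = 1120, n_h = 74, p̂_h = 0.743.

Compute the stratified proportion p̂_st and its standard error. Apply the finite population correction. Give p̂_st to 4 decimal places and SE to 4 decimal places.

N = 2500; stratum weights W_h = N_h/N.
p̂_st = Σ W_h p̂_h = (740·0.193 + 400·0.654 + 240·0.400 + 1120·0.743)/2500 = 0.53303
V̂(p̂_st) = Σ W_h² (1 − n_h/N_h) p̂_h(1−p̂_h)/(n_h−1):
  stratum A: (740/2500)²·(1 − 145/740)·0.193·0.807/144 = 7.61969e-05
  stratum B: (400/2500)²·(1 − 26/400)·0.654·0.346/25 = 0.000216653
  stratum C: (240/2500)²·(1 − 10/240)·0.400·0.600/9 = 0.00023552
  stratum D: (1120/2500)²·(1 − 74/1120)·0.743·0.257/73 = 0.000490308
V̂(p̂_st) = 0.00101868; SE = √V̂ = 0.0319167

p̂_st ≈ 0.5330, SE ≈ 0.0319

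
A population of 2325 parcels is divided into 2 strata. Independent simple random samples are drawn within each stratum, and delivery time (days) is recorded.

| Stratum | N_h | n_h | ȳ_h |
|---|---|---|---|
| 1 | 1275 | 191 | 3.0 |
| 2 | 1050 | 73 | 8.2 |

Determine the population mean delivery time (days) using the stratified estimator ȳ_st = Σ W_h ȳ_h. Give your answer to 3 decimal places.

N = Σ N_h = 2325. Stratum weights W_h = N_h/N.
ȳ_st = (1275·3.0 + 1050·8.2) / 2325 = 5.34839

ȳ_st ≈ 5.348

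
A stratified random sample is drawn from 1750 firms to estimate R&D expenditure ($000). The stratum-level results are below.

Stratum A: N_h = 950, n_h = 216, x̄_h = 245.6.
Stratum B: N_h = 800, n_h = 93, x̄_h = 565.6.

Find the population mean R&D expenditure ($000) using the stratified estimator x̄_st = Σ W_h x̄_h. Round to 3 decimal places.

x̄_st ≈ 391.886

N = Σ N_h = 1750. Stratum weights W_h = N_h/N.
x̄_st = (950·245.6 + 800·565.6) / 1750 = 391.88571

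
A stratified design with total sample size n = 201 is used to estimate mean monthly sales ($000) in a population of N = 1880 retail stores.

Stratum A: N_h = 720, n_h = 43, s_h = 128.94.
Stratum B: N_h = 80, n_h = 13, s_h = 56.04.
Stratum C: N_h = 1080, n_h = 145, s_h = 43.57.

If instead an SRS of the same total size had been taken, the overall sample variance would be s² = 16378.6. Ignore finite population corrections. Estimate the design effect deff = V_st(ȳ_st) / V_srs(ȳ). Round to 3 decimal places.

deff ≈ 0.754

V̂(ȳ_st) = Σ W_h² s_h²/n_h, with W_h = N_h/N and N = 1880:
  stratum A: (720/1880)²·128.94²/43 = 56.7095
  stratum B: (80/1880)²·56.04²/13 = 0.437439
  stratum C: (1080/1880)²·43.57²/145 = 4.32055
V_st = 61.4675
V_srs = s²/n = 16378.6/201 = 81.4856
deff = V_st / V_srs = 61.4675/81.4856 = 0.7543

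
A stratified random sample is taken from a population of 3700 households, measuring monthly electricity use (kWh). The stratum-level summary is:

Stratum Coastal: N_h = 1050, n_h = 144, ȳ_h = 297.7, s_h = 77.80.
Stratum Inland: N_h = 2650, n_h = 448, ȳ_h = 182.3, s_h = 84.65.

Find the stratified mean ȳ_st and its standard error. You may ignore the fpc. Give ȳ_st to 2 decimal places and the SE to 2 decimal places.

ȳ_st ≈ 215.05, SE ≈ 3.40

ȳ_st = Σ W_h ȳ_h = (1050·297.7 + 2650·182.3)/3700 = 215.04865
V̂(ȳ_st) = Σ W_h² s_h²/n_h, with W_h = N_h/N and N = 3700:
  stratum Coastal: (1050/3700)²·77.80²/144 = 3.3851
  stratum Inland: (2650/3700)²·84.65²/448 = 8.20473
V̂(ȳ_st) = 11.5898
SE(ȳ_st) = √11.5898 = 3.40438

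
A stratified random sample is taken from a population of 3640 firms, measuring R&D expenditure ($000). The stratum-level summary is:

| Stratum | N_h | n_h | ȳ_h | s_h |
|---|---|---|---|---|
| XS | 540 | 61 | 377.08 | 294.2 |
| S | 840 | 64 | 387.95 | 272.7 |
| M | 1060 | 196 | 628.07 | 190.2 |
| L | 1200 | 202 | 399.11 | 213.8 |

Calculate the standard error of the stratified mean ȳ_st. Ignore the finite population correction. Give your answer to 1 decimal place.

SE(ȳ_st) ≈ 11.5

V̂(ȳ_st) = Σ W_h² s_h²/n_h, with W_h = N_h/N and N = 3640:
  stratum XS: (540/3640)²·294.2²/61 = 31.2277
  stratum S: (840/3640)²·272.7²/64 = 61.8794
  stratum M: (1060/3640)²·190.2²/196 = 15.6521
  stratum L: (1200/3640)²·213.8²/202 = 24.5937
V̂(ȳ_st) = 133.353
SE(ȳ_st) = √133.353 = 11.5479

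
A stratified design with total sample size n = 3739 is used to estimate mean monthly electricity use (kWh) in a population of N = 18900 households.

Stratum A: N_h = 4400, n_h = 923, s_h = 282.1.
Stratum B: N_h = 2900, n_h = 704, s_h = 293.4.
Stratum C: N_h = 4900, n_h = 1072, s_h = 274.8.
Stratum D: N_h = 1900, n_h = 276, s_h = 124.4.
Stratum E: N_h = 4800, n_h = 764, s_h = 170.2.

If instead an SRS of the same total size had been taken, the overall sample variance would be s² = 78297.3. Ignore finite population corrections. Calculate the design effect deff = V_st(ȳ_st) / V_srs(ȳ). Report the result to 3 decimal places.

deff ≈ 0.731

V̂(ȳ_st) = Σ W_h² s_h²/n_h, with W_h = N_h/N and N = 18900:
  stratum A: (4400/18900)²·282.1²/923 = 4.6729
  stratum B: (2900/18900)²·293.4²/704 = 2.87886
  stratum C: (4900/18900)²·274.8²/1072 = 4.73486
  stratum D: (1900/18900)²·124.4²/276 = 0.56665
  stratum E: (4800/18900)²·170.2²/764 = 2.4456
V_st = 15.2989
V_srs = s²/n = 78297.3/3739 = 20.9407
deff = V_st / V_srs = 15.2989/20.9407 = 0.7306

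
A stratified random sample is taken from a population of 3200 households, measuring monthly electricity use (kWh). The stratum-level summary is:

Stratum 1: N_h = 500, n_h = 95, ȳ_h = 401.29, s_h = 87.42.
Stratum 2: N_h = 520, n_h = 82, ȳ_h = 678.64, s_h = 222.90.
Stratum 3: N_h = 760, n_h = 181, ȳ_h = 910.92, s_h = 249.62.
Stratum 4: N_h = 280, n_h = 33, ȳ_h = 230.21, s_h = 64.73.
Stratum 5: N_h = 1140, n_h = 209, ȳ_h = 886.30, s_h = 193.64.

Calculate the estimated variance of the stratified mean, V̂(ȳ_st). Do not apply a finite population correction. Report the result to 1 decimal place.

V̂(ȳ_st) = Σ W_h² s_h²/n_h, with W_h = N_h/N and N = 3200:
  stratum 1: (500/3200)²·87.42²/95 = 1.96398
  stratum 2: (520/3200)²·222.90²/82 = 15.9997
  stratum 3: (760/3200)²·249.62²/181 = 19.4181
  stratum 4: (280/3200)²·64.73²/33 = 0.972105
  stratum 5: (1140/3200)²·193.64²/209 = 22.7695
V̂(ȳ_st) = 61.1235

V̂(ȳ_st) ≈ 61.1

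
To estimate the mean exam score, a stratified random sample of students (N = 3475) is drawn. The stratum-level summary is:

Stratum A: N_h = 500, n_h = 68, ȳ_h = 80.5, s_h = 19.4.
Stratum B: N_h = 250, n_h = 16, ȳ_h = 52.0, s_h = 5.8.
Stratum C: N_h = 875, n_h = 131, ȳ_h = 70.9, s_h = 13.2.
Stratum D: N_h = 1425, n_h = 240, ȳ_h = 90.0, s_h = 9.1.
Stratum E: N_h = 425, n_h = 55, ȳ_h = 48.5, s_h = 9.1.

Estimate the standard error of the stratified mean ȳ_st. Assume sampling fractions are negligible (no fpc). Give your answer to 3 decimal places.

SE(ȳ_st) ≈ 0.539

V̂(ȳ_st) = Σ W_h² s_h²/n_h, with W_h = N_h/N and N = 3475:
  stratum A: (500/3475)²·19.4²/68 = 0.114584
  stratum B: (250/3475)²·5.8²/16 = 0.0108819
  stratum C: (875/3475)²·13.2²/131 = 0.0843302
  stratum D: (1425/3475)²·9.1²/240 = 0.0580219
  stratum E: (425/3475)²·9.1²/55 = 0.022521
V̂(ȳ_st) = 0.290339
SE(ȳ_st) = √0.290339 = 0.538831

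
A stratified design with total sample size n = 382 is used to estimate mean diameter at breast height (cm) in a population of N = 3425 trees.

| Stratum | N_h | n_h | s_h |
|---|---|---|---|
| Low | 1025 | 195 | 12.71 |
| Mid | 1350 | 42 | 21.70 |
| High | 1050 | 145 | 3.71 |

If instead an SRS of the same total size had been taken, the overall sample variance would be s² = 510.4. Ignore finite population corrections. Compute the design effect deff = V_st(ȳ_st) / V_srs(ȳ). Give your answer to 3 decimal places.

V̂(ȳ_st) = Σ W_h² s_h²/n_h, with W_h = N_h/N and N = 3425:
  stratum Low: (1025/3425)²·12.71²/195 = 0.0741964
  stratum Mid: (1350/3425)²·21.70²/42 = 1.74187
  stratum High: (1050/3425)²·3.71²/145 = 0.00892149
V_st = 1.82499
V_srs = s²/n = 510.4/382 = 1.33613
deff = V_st / V_srs = 1.82499/1.33613 = 1.3659

deff ≈ 1.366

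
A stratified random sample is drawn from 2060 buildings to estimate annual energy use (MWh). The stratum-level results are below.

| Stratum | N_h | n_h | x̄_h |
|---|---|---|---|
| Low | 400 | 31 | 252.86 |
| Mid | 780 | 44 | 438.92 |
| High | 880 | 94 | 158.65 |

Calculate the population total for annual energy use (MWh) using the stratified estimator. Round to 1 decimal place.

τ̂_st = Σ N_h x̄_h = 400·252.86 + 780·438.92 + 880·158.65 = 583113.6

τ̂_st ≈ 583113.6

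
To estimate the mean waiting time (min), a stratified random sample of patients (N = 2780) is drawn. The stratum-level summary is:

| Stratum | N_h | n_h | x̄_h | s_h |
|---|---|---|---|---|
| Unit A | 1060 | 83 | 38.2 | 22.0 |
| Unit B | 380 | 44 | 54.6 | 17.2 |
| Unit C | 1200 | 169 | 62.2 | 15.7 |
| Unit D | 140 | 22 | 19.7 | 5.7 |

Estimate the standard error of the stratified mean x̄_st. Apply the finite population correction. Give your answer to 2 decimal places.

SE(x̄_st) ≈ 1.06

V̂(x̄_st) = Σ W_h² (1 − n_h/N_h) s_h²/n_h, with W_h = N_h/N and N = 2780:
  stratum Unit A: (1060/2780)²·(1 − 83/1060)·22.0²/83 = 0.781408
  stratum Unit B: (380/2780)²·(1 − 44/380)·17.2²/44 = 0.11108
  stratum Unit C: (1200/2780)²·(1 − 169/1200)·15.7²/169 = 0.233487
  stratum Unit D: (140/2780)²·(1 − 22/140)·5.7²/22 = 0.0031568
V̂(x̄_st) = 1.12913
SE(x̄_st) = √1.12913 = 1.06261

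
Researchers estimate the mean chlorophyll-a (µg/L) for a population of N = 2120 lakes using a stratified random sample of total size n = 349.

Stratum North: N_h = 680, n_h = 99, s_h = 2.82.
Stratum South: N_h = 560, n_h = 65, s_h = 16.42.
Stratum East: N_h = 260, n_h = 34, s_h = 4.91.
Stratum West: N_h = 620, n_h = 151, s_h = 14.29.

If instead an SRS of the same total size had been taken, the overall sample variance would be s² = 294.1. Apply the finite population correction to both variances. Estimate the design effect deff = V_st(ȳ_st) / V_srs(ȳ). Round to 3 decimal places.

deff ≈ 0.511

V̂(ȳ_st) = Σ W_h² (1 − n_h/N_h) s_h²/n_h, with W_h = N_h/N and N = 2120:
  stratum North: (680/2120)²·(1 − 99/680)·2.82²/99 = 0.00706116
  stratum South: (560/2120)²·(1 − 65/560)·16.42²/65 = 0.255832
  stratum East: (260/2120)²·(1 − 34/260)·4.91²/34 = 0.00927031
  stratum West: (620/2120)²·(1 − 151/620)·14.29²/151 = 0.0874944
V_st = 0.359658
V_srs = (1 − 349/2120)·294.1/349 = 0.703967
deff = V_st / V_srs = 0.359658/0.703967 = 0.5109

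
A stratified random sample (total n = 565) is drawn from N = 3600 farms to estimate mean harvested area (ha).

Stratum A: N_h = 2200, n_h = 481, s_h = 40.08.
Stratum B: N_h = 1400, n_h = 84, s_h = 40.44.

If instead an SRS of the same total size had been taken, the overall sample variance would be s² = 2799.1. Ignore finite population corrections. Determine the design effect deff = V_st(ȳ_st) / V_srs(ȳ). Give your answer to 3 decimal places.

deff ≈ 0.846

V̂(ȳ_st) = Σ W_h² s_h²/n_h, with W_h = N_h/N and N = 3600:
  stratum A: (2200/3600)²·40.08²/481 = 1.24724
  stratum B: (1400/3600)²·40.44²/84 = 2.94438
V_st = 4.19162
V_srs = s²/n = 2799.1/565 = 4.95416
deff = V_st / V_srs = 4.19162/4.95416 = 0.8461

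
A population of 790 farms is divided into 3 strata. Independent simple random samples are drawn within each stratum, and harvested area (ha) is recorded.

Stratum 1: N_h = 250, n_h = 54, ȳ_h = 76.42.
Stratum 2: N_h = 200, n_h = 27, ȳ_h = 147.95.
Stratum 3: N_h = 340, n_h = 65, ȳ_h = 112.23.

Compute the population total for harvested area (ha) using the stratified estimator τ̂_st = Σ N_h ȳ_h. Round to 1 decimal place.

τ̂_st = Σ N_h ȳ_h = 250·76.42 + 200·147.95 + 340·112.23 = 86853.2

τ̂_st ≈ 86853.2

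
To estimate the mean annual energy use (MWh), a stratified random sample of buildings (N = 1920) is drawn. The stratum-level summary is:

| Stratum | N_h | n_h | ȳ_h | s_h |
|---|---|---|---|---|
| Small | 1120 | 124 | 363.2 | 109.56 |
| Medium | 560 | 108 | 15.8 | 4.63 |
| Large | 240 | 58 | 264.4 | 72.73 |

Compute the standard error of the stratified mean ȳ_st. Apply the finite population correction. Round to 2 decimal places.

V̂(ȳ_st) = Σ W_h² (1 − n_h/N_h) s_h²/n_h, with W_h = N_h/N and N = 1920:
  stratum Small: (1120/1920)²·(1 − 124/1120)·109.56²/124 = 29.2926
  stratum Medium: (560/1920)²·(1 − 108/560)·4.63²/108 = 0.0136289
  stratum Large: (240/1920)²·(1 − 58/240)·72.73²/58 = 1.08064
V̂(ȳ_st) = 30.3868
SE(ȳ_st) = √30.3868 = 5.51242

SE(ȳ_st) ≈ 5.51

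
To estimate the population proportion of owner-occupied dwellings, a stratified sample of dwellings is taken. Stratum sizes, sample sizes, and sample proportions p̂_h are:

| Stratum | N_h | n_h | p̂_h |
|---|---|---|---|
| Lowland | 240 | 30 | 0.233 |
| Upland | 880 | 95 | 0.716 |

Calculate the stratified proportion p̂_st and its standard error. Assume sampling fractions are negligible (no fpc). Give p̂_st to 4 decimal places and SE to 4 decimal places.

N = 1120; stratum weights W_h = N_h/N.
p̂_st = Σ W_h p̂_h = (240·0.233 + 880·0.716)/1120 = 0.61250
V̂(p̂_st) = Σ W_h² p̂_h(1−p̂_h)/(n_h−1):
  stratum Lowland: (240/1120)²·0.233·0.767/29 = 0.00028297
  stratum Upland: (880/1120)²·0.716·0.284/94 = 0.00133547
V̂(p̂_st) = 0.00161844; SE = √V̂ = 0.0402298

p̂_st ≈ 0.6125, SE ≈ 0.0402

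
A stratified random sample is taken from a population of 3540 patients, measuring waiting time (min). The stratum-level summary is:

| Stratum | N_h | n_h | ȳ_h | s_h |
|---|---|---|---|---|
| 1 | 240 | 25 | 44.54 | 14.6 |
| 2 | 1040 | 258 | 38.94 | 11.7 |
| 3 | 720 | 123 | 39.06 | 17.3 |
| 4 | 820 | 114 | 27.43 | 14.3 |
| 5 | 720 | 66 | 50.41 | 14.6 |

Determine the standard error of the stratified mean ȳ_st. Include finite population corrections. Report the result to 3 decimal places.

V̂(ȳ_st) = Σ W_h² (1 − n_h/N_h) s_h²/n_h, with W_h = N_h/N and N = 3540:
  stratum 1: (240/3540)²·(1 − 25/240)·14.6²/25 = 0.0351082
  stratum 2: (1040/3540)²·(1 − 258/1040)·11.7²/258 = 0.0344339
  stratum 3: (720/3540)²·(1 − 123/720)·17.3²/123 = 0.0834617
  stratum 4: (820/3540)²·(1 − 114/820)·14.3²/114 = 0.0828665
  stratum 5: (720/3540)²·(1 − 66/720)·14.6²/66 = 0.121357
V̂(ȳ_st) = 0.357228
SE(ȳ_st) = √0.357228 = 0.597685

SE(ȳ_st) ≈ 0.598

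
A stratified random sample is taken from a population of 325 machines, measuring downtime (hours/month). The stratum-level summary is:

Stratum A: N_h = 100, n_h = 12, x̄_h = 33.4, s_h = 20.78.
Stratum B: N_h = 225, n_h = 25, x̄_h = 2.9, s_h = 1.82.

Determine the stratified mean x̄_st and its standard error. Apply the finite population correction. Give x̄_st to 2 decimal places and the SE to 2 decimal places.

x̄_st = Σ W_h x̄_h = (100·33.4 + 225·2.9)/325 = 12.28462
V̂(x̄_st) = Σ W_h² (1 − n_h/N_h) s_h²/n_h, with W_h = N_h/N and N = 325:
  stratum A: (100/325)²·(1 − 12/100)·20.78²/12 = 2.99796
  stratum B: (225/325)²·(1 − 25/225)·1.82²/25 = 0.056448
V̂(x̄_st) = 3.05441
SE(x̄_st) = √3.05441 = 1.74769

x̄_st ≈ 12.28, SE ≈ 1.75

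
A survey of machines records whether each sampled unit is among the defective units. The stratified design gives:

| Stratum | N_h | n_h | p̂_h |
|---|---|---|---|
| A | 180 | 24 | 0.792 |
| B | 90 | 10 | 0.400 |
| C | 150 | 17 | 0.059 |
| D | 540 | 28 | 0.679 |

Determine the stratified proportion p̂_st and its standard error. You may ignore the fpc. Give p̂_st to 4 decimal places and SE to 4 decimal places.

p̂_st ≈ 0.5772, SE ≈ 0.0559

N = 960; stratum weights W_h = N_h/N.
p̂_st = Σ W_h p̂_h = (180·0.792 + 90·0.400 + 150·0.059 + 540·0.679)/960 = 0.57716
V̂(p̂_st) = Σ W_h² p̂_h(1−p̂_h)/(n_h−1):
  stratum A: (180/960)²·0.792·0.208/23 = 0.000251804
  stratum B: (90/960)²·0.400·0.600/9 = 0.000234375
  stratum C: (150/960)²·0.059·0.941/16 = 8.47153e-05
  stratum D: (540/960)²·0.679·0.321/27 = 0.00255421
V̂(p̂_st) = 0.0031251; SE = √V̂ = 0.0559026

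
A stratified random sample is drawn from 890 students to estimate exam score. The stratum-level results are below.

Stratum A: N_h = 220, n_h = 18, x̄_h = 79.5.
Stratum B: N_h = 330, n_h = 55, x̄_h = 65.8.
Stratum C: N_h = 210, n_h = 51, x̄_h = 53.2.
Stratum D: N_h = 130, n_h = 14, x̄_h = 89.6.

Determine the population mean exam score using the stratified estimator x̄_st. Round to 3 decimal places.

x̄_st ≈ 69.690

N = Σ N_h = 890. Stratum weights W_h = N_h/N.
x̄_st = (220·79.5 + 330·65.8 + 210·53.2 + 130·89.6) / 890 = 69.68989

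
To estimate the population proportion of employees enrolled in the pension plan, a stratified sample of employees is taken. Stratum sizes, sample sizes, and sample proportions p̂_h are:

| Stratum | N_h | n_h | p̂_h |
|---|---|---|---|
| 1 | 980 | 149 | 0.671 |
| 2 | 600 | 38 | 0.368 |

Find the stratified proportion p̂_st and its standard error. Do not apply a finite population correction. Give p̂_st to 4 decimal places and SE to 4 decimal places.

N = 1580; stratum weights W_h = N_h/N.
p̂_st = Σ W_h p̂_h = (980·0.671 + 600·0.368)/1580 = 0.55594
V̂(p̂_st) = Σ W_h² p̂_h(1−p̂_h)/(n_h−1):
  stratum 1: (980/1580)²·0.671·0.329/148 = 0.000573845
  stratum 2: (600/1580)²·0.368·0.632/37 = 0.000906466
V̂(p̂_st) = 0.00148031; SE = √V̂ = 0.0384748

p̂_st ≈ 0.5559, SE ≈ 0.0385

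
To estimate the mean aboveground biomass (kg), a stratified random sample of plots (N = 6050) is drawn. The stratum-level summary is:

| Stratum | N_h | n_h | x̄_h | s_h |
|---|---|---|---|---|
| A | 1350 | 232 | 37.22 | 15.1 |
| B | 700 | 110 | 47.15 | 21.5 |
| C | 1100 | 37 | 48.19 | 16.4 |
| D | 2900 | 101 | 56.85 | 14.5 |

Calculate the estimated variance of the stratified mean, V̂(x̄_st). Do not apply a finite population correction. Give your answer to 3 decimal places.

V̂(x̄_st) = Σ W_h² s_h²/n_h, with W_h = N_h/N and N = 6050:
  stratum A: (1350/6050)²·15.1²/232 = 0.0489353
  stratum B: (700/6050)²·21.5²/110 = 0.0562561
  stratum C: (1100/6050)²·16.4²/37 = 0.240304
  stratum D: (2900/6050)²·14.5²/101 = 0.478299
V̂(x̄_st) = 0.823795

V̂(x̄_st) ≈ 0.824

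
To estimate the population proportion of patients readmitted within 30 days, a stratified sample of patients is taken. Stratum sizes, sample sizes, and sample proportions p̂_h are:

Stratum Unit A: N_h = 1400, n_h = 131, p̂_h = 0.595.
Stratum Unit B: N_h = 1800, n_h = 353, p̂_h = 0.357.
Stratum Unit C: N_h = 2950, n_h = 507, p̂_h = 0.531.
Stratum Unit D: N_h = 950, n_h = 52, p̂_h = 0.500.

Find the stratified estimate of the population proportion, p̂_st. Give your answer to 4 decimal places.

p̂_st ≈ 0.4954

N = 7100; stratum weights W_h = N_h/N.
p̂_st = Σ W_h p̂_h = (1400·0.595 + 1800·0.357 + 2950·0.531 + 950·0.500)/7100 = 0.49536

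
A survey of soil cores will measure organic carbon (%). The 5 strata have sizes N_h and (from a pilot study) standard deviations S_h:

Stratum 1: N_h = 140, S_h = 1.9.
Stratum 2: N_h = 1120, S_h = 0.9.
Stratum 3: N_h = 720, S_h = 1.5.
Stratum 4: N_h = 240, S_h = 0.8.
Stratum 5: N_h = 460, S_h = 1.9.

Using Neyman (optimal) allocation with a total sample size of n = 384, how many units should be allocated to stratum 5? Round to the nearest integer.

Neyman allocation: n_h = n · N_h S_h / Σ N_i S_i, with n = 384.
  stratum 1: N_h·S_h = 140·1.9 = 266.00
  stratum 2: N_h·S_h = 1120·0.9 = 1008.00
  stratum 3: N_h·S_h = 720·1.5 = 1080.00
  stratum 4: N_h·S_h = 240·0.8 = 192.00
  stratum 5: N_h·S_h = 460·1.9 = 874.00
Σ N_h S_h = 3420.00
n for stratum 5 = 384·874.00/3420.00 = 98.133 → 98

98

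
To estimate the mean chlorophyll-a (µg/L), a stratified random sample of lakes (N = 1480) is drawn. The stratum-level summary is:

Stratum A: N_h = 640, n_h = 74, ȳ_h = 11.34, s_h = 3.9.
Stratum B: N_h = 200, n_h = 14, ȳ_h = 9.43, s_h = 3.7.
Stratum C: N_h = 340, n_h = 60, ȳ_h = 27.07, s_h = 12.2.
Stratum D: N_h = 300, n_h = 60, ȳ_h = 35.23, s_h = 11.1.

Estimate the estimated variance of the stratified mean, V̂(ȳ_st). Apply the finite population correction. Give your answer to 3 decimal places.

V̂(ȳ_st) ≈ 0.226

V̂(ȳ_st) = Σ W_h² (1 − n_h/N_h) s_h²/n_h, with W_h = N_h/N and N = 1480:
  stratum A: (640/1480)²·(1 − 74/640)·3.9²/74 = 0.0339915
  stratum B: (200/1480)²·(1 − 14/200)·3.7²/14 = 0.0166071
  stratum C: (340/1480)²·(1 − 60/340)·12.2²/60 = 0.107816
  stratum D: (300/1480)²·(1 − 60/300)·11.1²/60 = 0.0675
V̂(ȳ_st) = 0.225914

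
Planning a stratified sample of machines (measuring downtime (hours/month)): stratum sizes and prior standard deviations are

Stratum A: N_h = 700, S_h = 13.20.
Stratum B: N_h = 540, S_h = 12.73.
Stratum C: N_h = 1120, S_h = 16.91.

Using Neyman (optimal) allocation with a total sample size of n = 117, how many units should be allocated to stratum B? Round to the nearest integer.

23

Neyman allocation: n_h = n · N_h S_h / Σ N_i S_i, with n = 117.
  stratum A: N_h·S_h = 700·13.20 = 9240.00
  stratum B: N_h·S_h = 540·12.73 = 6874.20
  stratum C: N_h·S_h = 1120·16.91 = 18939.20
Σ N_h S_h = 35053.40
n for stratum B = 117·6874.20/35053.40 = 22.944 → 23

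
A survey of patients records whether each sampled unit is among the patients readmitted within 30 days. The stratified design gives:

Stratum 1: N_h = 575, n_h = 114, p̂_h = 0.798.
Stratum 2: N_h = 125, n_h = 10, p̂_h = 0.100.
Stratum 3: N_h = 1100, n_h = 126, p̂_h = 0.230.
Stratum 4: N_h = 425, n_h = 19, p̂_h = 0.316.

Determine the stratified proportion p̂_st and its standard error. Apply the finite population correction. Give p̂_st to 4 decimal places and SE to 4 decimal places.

p̂_st ≈ 0.3859, SE ≈ 0.0288

N = 2225; stratum weights W_h = N_h/N.
p̂_st = Σ W_h p̂_h = (575·0.798 + 125·0.100 + 1100·0.230 + 425·0.316)/2225 = 0.38591
V̂(p̂_st) = Σ W_h² (1 − n_h/N_h) p̂_h(1−p̂_h)/(n_h−1):
  stratum 1: (575/2225)²·(1 − 114/575)·0.798·0.202/113 = 7.63809e-05
  stratum 2: (125/2225)²·(1 − 10/125)·0.100·0.900/9 = 2.90367e-05
  stratum 3: (1100/2225)²·(1 − 126/1100)·0.230·0.770/125 = 0.00030662
  stratum 4: (425/2225)²·(1 − 19/425)·0.316·0.684/18 = 0.000418529
V̂(p̂_st) = 0.000830566; SE = √V̂ = 0.0288195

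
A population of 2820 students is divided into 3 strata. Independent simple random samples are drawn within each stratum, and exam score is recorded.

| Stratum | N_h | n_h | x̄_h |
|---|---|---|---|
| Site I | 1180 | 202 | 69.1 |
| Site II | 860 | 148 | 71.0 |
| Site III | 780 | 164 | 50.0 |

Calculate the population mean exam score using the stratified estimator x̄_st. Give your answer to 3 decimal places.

N = Σ N_h = 2820. Stratum weights W_h = N_h/N.
x̄_st = (1180·69.1 + 860·71.0 + 780·50.0) / 2820 = 64.39645

x̄_st ≈ 64.396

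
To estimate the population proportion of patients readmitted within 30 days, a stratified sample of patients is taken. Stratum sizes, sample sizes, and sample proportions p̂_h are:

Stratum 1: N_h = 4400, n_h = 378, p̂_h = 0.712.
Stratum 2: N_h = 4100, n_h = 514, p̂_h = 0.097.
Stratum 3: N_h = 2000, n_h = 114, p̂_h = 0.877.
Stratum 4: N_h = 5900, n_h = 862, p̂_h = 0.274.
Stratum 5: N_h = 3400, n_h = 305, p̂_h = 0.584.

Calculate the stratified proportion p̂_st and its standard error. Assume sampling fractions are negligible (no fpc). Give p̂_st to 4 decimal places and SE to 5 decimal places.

p̂_st ≈ 0.4488, SE ≈ 0.00938

N = 19800; stratum weights W_h = N_h/N.
p̂_st = Σ W_h p̂_h = (4400·0.712 + 4100·0.097 + 2000·0.877 + 5900·0.274 + 3400·0.584)/19800 = 0.44882
V̂(p̂_st) = Σ W_h² p̂_h(1−p̂_h)/(n_h−1):
  stratum 1: (4400/19800)²·0.712·0.288/377 = 2.686e-05
  stratum 2: (4100/19800)²·0.097·0.903/513 = 7.32115e-06
  stratum 3: (2000/19800)²·0.877·0.123/113 = 9.73993e-06
  stratum 4: (5900/19800)²·0.274·0.726/861 = 2.05143e-05
  stratum 5: (3400/19800)²·0.584·0.416/304 = 2.35646e-05
V̂(p̂_st) = 8.8e-05; SE = √V̂ = 0.00938083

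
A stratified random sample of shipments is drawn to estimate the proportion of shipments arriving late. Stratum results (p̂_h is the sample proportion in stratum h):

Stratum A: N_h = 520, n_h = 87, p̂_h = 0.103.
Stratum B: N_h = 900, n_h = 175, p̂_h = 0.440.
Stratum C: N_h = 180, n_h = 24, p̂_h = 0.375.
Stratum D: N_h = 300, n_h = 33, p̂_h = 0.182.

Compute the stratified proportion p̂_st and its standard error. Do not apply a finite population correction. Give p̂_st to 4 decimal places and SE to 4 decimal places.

p̂_st ≈ 0.3009, SE ≈ 0.0246

N = 1900; stratum weights W_h = N_h/N.
p̂_st = Σ W_h p̂_h = (520·0.103 + 900·0.440 + 180·0.375 + 300·0.182)/1900 = 0.30087
V̂(p̂_st) = Σ W_h² p̂_h(1−p̂_h)/(n_h−1):
  stratum A: (520/1900)²·0.103·0.897/86 = 8.04694e-05
  stratum B: (900/1900)²·0.440·0.560/174 = 0.000317738
  stratum C: (180/1900)²·0.375·0.625/23 = 9.14579e-05
  stratum D: (300/1900)²·0.182·0.818/32 = 0.000115987
V̂(p̂_st) = 0.000605653; SE = √V̂ = 0.02461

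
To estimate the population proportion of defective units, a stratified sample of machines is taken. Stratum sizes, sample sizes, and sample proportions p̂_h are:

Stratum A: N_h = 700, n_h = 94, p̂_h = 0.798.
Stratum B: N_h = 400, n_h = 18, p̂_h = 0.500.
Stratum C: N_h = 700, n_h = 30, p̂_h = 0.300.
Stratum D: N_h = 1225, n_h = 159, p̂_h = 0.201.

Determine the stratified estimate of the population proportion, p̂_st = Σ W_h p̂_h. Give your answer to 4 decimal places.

p̂_st ≈ 0.4016

N = 3025; stratum weights W_h = N_h/N.
p̂_st = Σ W_h p̂_h = (700·0.798 + 400·0.500 + 700·0.300 + 1225·0.201)/3025 = 0.40160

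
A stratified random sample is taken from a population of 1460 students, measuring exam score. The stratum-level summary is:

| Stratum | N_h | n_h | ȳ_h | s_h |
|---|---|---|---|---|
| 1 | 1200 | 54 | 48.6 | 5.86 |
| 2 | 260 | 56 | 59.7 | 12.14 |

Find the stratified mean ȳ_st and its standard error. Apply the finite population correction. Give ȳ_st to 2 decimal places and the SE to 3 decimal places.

ȳ_st ≈ 50.58, SE ≈ 0.690

ȳ_st = Σ W_h ȳ_h = (1200·48.6 + 260·59.7)/1460 = 50.57671
V̂(ȳ_st) = Σ W_h² (1 − n_h/N_h) s_h²/n_h, with W_h = N_h/N and N = 1460:
  stratum 1: (1200/1460)²·(1 − 54/1200)·5.86²/54 = 0.410262
  stratum 2: (260/1460)²·(1 − 56/260)·12.14²/56 = 0.0654858
V̂(ȳ_st) = 0.475748
SE(ȳ_st) = √0.475748 = 0.689745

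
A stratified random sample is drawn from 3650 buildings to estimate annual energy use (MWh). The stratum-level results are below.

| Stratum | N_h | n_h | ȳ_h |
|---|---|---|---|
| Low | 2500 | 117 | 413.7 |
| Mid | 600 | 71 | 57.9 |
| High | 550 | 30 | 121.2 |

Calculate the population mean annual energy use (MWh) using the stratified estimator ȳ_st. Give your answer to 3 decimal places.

N = Σ N_h = 3650. Stratum weights W_h = N_h/N.
ȳ_st = (2500·413.7 + 600·57.9 + 550·121.2) / 3650 = 311.13699

ȳ_st ≈ 311.137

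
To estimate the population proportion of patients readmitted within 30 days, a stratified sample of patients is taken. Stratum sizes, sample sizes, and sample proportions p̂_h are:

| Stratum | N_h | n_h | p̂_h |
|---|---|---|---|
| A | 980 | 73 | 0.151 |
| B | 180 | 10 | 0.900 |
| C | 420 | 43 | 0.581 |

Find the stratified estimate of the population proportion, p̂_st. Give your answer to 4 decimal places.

N = 1580; stratum weights W_h = N_h/N.
p̂_st = Σ W_h p̂_h = (980·0.151 + 180·0.900 + 420·0.581)/1580 = 0.35063

p̂_st ≈ 0.3506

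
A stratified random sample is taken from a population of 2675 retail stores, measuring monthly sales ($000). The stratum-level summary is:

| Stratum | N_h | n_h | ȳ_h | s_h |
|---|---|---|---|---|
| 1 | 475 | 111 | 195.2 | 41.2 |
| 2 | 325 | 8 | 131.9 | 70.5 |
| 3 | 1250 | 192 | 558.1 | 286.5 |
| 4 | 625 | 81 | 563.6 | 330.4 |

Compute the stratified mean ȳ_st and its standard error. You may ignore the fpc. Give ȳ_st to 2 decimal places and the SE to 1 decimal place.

ȳ_st ≈ 443.16, SE ≈ 13.3

ȳ_st = Σ W_h ȳ_h = (475·195.2 + 325·131.9 + 1250·558.1 + 625·563.6)/2675 = 443.16355
V̂(ȳ_st) = Σ W_h² s_h²/n_h, with W_h = N_h/N and N = 2675:
  stratum 1: (475/2675)²·41.2²/111 = 0.482182
  stratum 2: (325/2675)²·70.5²/8 = 9.1708
  stratum 3: (1250/2675)²·286.5²/192 = 93.3513
  stratum 4: (625/2675)²·330.4²/81 = 73.5711
V̂(ȳ_st) = 176.575
SE(ȳ_st) = √176.575 = 13.2882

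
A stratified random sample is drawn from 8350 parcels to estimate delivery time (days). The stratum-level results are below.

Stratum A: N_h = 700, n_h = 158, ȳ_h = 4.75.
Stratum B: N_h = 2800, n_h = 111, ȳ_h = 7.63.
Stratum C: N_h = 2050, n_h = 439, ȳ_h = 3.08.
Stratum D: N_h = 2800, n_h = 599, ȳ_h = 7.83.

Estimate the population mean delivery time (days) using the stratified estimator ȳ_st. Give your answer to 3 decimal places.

N = Σ N_h = 8350. Stratum weights W_h = N_h/N.
ȳ_st = (700·4.75 + 2800·7.63 + 2050·3.08 + 2800·7.83) / 8350 = 6.33856

ȳ_st ≈ 6.339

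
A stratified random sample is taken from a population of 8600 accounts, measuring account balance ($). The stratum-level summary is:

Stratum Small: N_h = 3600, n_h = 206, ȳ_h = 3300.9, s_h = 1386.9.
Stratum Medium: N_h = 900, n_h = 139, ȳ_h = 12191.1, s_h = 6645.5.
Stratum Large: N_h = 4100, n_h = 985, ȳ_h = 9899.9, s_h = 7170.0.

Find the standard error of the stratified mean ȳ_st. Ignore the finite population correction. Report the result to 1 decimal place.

V̂(ȳ_st) = Σ W_h² s_h²/n_h, with W_h = N_h/N and N = 8600:
  stratum Small: (3600/8600)²·1386.9²/206 = 1636.18
  stratum Medium: (900/8600)²·6645.5²/139 = 3479.59
  stratum Large: (4100/8600)²·7170.0²/985 = 11862.4
V̂(ȳ_st) = 16978.2
SE(ȳ_st) = √16978.2 = 130.3

SE(ȳ_st) ≈ 130.3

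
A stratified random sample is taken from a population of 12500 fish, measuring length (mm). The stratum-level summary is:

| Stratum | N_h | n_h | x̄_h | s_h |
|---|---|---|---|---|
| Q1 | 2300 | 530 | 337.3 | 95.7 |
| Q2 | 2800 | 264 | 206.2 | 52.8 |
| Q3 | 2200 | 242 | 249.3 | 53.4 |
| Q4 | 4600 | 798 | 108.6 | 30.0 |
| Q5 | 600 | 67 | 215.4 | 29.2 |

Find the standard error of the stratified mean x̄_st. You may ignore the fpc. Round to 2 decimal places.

SE(x̄_st) ≈ 1.29

V̂(x̄_st) = Σ W_h² s_h²/n_h, with W_h = N_h/N and N = 12500:
  stratum Q1: (2300/12500)²·95.7²/530 = 0.585037
  stratum Q2: (2800/12500)²·52.8²/264 = 0.529859
  stratum Q3: (2200/12500)²·53.4²/242 = 0.365
  stratum Q4: (4600/12500)²·30.0²/798 = 0.152734
  stratum Q5: (600/12500)²·29.2²/67 = 0.0293206
V̂(x̄_st) = 1.66195
SE(x̄_st) = √1.66195 = 1.28917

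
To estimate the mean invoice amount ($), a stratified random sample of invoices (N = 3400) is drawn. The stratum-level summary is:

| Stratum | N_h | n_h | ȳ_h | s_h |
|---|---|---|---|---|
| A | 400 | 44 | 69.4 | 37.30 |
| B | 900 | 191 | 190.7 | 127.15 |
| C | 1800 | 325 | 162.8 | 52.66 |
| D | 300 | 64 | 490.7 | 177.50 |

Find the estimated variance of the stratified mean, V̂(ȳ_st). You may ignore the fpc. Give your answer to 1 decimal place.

V̂(ȳ_st) ≈ 12.6

V̂(ȳ_st) = Σ W_h² s_h²/n_h, with W_h = N_h/N and N = 3400:
  stratum A: (400/3400)²·37.30²/44 = 0.43765
  stratum B: (900/3400)²·127.15²/191 = 5.93098
  stratum C: (1800/3400)²·52.66²/325 = 2.39147
  stratum D: (300/3400)²·177.50²/64 = 3.83267
V̂(ȳ_st) = 12.5928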